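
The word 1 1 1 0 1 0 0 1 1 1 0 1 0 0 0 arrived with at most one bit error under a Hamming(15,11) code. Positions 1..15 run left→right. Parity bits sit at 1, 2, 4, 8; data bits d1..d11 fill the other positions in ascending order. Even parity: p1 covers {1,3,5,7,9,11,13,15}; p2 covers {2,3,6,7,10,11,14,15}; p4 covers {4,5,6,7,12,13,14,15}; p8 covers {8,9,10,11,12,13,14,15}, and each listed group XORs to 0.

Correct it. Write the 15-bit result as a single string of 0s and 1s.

s1 (pos 1,3,5,7,9,11,13,15): 1⊕1⊕1⊕0⊕1⊕0⊕0⊕0 = 0
s2 (pos 2,3,6,7,10,11,14,15): 1⊕1⊕0⊕0⊕1⊕0⊕0⊕0 = 1
s4 (pos 4,5,6,7,12,13,14,15): 0⊕1⊕0⊕0⊕1⊕0⊕0⊕0 = 0
s8 (pos 8,9,10,11,12,13,14,15): 1⊕1⊕1⊕0⊕1⊕0⊕0⊕0 = 0
Syndrome s8…s1 = 0010 → error at position 2.
Flip position 2: 111010011101000 → 101010011101000

101010011101000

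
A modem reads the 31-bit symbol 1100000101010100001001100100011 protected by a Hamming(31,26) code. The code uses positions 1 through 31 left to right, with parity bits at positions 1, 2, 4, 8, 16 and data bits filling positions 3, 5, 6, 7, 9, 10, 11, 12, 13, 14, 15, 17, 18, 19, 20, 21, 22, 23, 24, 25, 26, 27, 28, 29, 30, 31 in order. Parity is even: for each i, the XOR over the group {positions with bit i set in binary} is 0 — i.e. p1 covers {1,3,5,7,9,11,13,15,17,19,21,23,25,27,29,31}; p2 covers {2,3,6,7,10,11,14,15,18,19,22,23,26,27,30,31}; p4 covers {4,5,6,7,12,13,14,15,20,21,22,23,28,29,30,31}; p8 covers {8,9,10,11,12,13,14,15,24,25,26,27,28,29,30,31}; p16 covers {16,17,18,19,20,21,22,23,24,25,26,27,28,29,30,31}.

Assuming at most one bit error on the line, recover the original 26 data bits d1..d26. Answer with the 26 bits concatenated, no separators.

00000001010001001100100011

s1 (pos 1,3,5,7,9,11,13,15,17,19,21,23,25,27,29,31): 1⊕0⊕0⊕0⊕0⊕0⊕0⊕0⊕0⊕1⊕0⊕1⊕0⊕0⊕0⊕1 = 0
s2 (pos 2,3,6,7,10,11,14,15,18,19,22,23,26,27,30,31): 1⊕0⊕0⊕0⊕1⊕0⊕1⊕0⊕0⊕1⊕1⊕1⊕1⊕0⊕1⊕1 = 1
s4 (pos 4,5,6,7,12,13,14,15,20,21,22,23,28,29,30,31): 0⊕0⊕0⊕0⊕1⊕0⊕1⊕0⊕0⊕0⊕1⊕1⊕0⊕0⊕1⊕1 = 0
s8 (pos 8,9,10,11,12,13,14,15,24,25,26,27,28,29,30,31): 1⊕0⊕1⊕0⊕1⊕0⊕1⊕0⊕0⊕0⊕1⊕0⊕0⊕0⊕1⊕1 = 1
s16 (pos 16,17,18,19,20,21,22,23,24,25,26,27,28,29,30,31): 0⊕0⊕0⊕1⊕0⊕0⊕1⊕1⊕0⊕0⊕1⊕0⊕0⊕0⊕1⊕1 = 0
Syndrome s16…s1 = 01010 → error at position 10.
Flip position 10: 1100000101010100001001100100011 → 1100000100010100001001100100011
Read data bits from positions 3,5,6,7,9,10,11,12,13,14,15,17,18,19,20,21,22,23,24,25,26,27,28,29,30,31: 00000001010001001100100011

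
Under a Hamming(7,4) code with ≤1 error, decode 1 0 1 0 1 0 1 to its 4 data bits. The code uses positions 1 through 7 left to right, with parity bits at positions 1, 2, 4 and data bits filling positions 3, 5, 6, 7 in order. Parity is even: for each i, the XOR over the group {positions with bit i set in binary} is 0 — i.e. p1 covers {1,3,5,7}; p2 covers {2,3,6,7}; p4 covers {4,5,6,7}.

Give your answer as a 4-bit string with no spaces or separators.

s1 (pos 1,3,5,7): 1⊕1⊕1⊕1 = 0
s2 (pos 2,3,6,7): 0⊕1⊕0⊕1 = 0
s4 (pos 4,5,6,7): 0⊕1⊕0⊕1 = 0
Syndrome s4…s1 = 000 → no error.
Read data bits from positions 3,5,6,7: 1101

1101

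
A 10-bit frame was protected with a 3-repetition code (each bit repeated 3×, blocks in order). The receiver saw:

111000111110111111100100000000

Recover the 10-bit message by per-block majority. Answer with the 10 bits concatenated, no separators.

1011110000

Block 1 (111): 3 ones → 1
Block 2 (000): 0 ones → 0
Block 3 (111): 3 ones → 1
Block 4 (110): 2 ones → 1
Block 5 (111): 3 ones → 1
Block 6 (111): 3 ones → 1
Block 7 (100): 1 one → 0
Block 8 (100): 1 one → 0
Block 9 (000): 0 ones → 0
Block 10 (000): 0 ones → 0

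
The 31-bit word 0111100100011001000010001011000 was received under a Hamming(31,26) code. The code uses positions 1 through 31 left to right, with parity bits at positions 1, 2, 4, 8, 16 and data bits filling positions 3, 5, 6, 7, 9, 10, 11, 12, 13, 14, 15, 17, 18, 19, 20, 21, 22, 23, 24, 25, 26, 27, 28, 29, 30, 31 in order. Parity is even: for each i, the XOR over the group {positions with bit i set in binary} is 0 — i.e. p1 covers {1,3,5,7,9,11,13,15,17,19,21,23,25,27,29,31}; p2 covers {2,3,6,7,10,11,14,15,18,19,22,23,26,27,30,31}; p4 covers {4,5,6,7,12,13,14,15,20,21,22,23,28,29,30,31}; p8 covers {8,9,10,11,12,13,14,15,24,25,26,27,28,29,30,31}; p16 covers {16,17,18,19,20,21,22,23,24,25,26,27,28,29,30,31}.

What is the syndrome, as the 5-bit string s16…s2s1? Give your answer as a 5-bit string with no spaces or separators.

s1 (pos 1,3,5,7,9,11,13,15,17,19,21,23,25,27,29,31): 0⊕1⊕1⊕0⊕0⊕0⊕1⊕0⊕0⊕0⊕1⊕0⊕1⊕1⊕0⊕0 = 0
s2 (pos 2,3,6,7,10,11,14,15,18,19,22,23,26,27,30,31): 1⊕1⊕0⊕0⊕0⊕0⊕0⊕0⊕0⊕0⊕0⊕0⊕0⊕1⊕0⊕0 = 1
s4 (pos 4,5,6,7,12,13,14,15,20,21,22,23,28,29,30,31): 1⊕1⊕0⊕0⊕1⊕1⊕0⊕0⊕0⊕1⊕0⊕0⊕1⊕0⊕0⊕0 = 0
s8 (pos 8,9,10,11,12,13,14,15,24,25,26,27,28,29,30,31): 1⊕0⊕0⊕0⊕1⊕1⊕0⊕0⊕0⊕1⊕0⊕1⊕1⊕0⊕0⊕0 = 0
s16 (pos 16,17,18,19,20,21,22,23,24,25,26,27,28,29,30,31): 1⊕0⊕0⊕0⊕0⊕1⊕0⊕0⊕0⊕1⊕0⊕1⊕1⊕0⊕0⊕0 = 1
Syndrome s16…s1 = 10010 → error at position 18.

10010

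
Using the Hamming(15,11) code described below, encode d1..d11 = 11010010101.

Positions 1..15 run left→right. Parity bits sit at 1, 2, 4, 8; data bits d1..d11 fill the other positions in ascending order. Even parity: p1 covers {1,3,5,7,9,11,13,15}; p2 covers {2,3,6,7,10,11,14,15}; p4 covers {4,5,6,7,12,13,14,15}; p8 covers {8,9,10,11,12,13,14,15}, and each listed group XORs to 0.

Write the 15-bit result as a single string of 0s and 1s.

001010110010101

Place data at non-parity positions: p1 p2 1 p4 1 0 1 p8 0 0 1 0 1 0 1
p1 (pos 1,3,5,7,9,11,13,15): XOR of data positions = 1⊕1⊕1⊕0⊕1⊕1⊕1 = 0
p2 (pos 2,3,6,7,10,11,14,15): XOR of data positions = 1⊕0⊕1⊕0⊕1⊕0⊕1 = 0
p4 (pos 4,5,6,7,12,13,14,15): XOR of data positions = 1⊕0⊕1⊕0⊕1⊕0⊕1 = 0
p8 (pos 8,9,10,11,12,13,14,15): XOR of data positions = 0⊕0⊕1⊕0⊕1⊕0⊕1 = 1
Codeword: 001010110010101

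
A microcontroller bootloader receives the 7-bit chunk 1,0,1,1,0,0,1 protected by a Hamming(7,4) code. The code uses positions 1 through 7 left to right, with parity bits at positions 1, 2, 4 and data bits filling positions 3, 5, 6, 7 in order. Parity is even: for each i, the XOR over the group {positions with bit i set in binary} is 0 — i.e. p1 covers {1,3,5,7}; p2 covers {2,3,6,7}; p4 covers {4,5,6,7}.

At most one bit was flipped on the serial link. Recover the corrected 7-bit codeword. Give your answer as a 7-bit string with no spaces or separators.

0011001

s1 (pos 1,3,5,7): 1⊕1⊕0⊕1 = 1
s2 (pos 2,3,6,7): 0⊕1⊕0⊕1 = 0
s4 (pos 4,5,6,7): 1⊕0⊕0⊕1 = 0
Syndrome s4…s1 = 001 → error at position 1.
Flip position 1: 1011001 → 0011001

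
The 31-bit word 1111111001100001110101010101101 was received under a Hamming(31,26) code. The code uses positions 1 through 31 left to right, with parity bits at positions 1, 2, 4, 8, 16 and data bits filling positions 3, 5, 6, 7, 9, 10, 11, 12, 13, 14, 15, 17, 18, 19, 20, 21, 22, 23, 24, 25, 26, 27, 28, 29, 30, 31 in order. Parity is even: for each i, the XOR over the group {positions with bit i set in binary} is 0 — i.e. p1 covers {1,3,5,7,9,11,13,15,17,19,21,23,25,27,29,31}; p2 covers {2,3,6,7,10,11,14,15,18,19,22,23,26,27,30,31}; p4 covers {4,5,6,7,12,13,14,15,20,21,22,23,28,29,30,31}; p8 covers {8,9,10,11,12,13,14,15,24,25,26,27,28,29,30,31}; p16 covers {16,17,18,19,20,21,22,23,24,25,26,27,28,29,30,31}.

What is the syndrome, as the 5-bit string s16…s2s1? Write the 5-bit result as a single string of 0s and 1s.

01100

s1 (pos 1,3,5,7,9,11,13,15,17,19,21,23,25,27,29,31): 1⊕1⊕1⊕1⊕0⊕1⊕0⊕0⊕1⊕0⊕0⊕0⊕0⊕0⊕1⊕1 = 0
s2 (pos 2,3,6,7,10,11,14,15,18,19,22,23,26,27,30,31): 1⊕1⊕1⊕1⊕1⊕1⊕0⊕0⊕1⊕0⊕1⊕0⊕1⊕0⊕0⊕1 = 0
s4 (pos 4,5,6,7,12,13,14,15,20,21,22,23,28,29,30,31): 1⊕1⊕1⊕1⊕0⊕0⊕0⊕0⊕1⊕0⊕1⊕0⊕1⊕1⊕0⊕1 = 1
s8 (pos 8,9,10,11,12,13,14,15,24,25,26,27,28,29,30,31): 0⊕0⊕1⊕1⊕0⊕0⊕0⊕0⊕1⊕0⊕1⊕0⊕1⊕1⊕0⊕1 = 1
s16 (pos 16,17,18,19,20,21,22,23,24,25,26,27,28,29,30,31): 1⊕1⊕1⊕0⊕1⊕0⊕1⊕0⊕1⊕0⊕1⊕0⊕1⊕1⊕0⊕1 = 0
Syndrome s16…s1 = 01100 → error at position 12.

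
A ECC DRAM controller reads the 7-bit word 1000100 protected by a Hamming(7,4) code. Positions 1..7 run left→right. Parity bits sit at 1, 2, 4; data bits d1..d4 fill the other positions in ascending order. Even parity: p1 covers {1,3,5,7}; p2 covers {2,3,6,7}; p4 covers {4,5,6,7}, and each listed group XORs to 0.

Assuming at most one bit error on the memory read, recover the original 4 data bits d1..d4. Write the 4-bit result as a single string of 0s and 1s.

0100

s1 (pos 1,3,5,7): 1⊕0⊕1⊕0 = 0
s2 (pos 2,3,6,7): 0⊕0⊕0⊕0 = 0
s4 (pos 4,5,6,7): 0⊕1⊕0⊕0 = 1
Syndrome s4…s1 = 100 → error at position 4.
Flip position 4: 1000100 → 1001100
Read data bits from positions 3,5,6,7: 0100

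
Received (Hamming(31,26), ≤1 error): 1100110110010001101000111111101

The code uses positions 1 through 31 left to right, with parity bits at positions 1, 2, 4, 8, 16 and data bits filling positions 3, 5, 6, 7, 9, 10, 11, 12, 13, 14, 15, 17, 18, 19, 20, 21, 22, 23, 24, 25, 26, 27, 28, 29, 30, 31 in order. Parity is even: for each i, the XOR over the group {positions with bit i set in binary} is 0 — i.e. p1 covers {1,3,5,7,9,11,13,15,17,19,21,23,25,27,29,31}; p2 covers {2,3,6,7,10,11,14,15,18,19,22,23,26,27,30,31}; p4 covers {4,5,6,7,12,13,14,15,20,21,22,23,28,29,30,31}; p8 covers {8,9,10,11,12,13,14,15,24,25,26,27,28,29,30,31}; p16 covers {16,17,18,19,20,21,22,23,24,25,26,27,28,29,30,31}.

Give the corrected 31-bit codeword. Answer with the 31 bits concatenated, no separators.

s1 (pos 1,3,5,7,9,11,13,15,17,19,21,23,25,27,29,31): 1⊕0⊕1⊕0⊕1⊕0⊕0⊕0⊕1⊕1⊕0⊕1⊕1⊕1⊕1⊕1 = 0
s2 (pos 2,3,6,7,10,11,14,15,18,19,22,23,26,27,30,31): 1⊕0⊕1⊕0⊕0⊕0⊕0⊕0⊕0⊕1⊕0⊕1⊕1⊕1⊕0⊕1 = 1
s4 (pos 4,5,6,7,12,13,14,15,20,21,22,23,28,29,30,31): 0⊕1⊕1⊕0⊕1⊕0⊕0⊕0⊕0⊕0⊕0⊕1⊕1⊕1⊕0⊕1 = 1
s8 (pos 8,9,10,11,12,13,14,15,24,25,26,27,28,29,30,31): 1⊕1⊕0⊕0⊕1⊕0⊕0⊕0⊕1⊕1⊕1⊕1⊕1⊕1⊕0⊕1 = 0
s16 (pos 16,17,18,19,20,21,22,23,24,25,26,27,28,29,30,31): 1⊕1⊕0⊕1⊕0⊕0⊕0⊕1⊕1⊕1⊕1⊕1⊕1⊕1⊕0⊕1 = 1
Syndrome s16…s1 = 10110 → error at position 22.
Flip position 22: 1100110110010001101000111111101 → 1100110110010001101001111111101

1100110110010001101001111111101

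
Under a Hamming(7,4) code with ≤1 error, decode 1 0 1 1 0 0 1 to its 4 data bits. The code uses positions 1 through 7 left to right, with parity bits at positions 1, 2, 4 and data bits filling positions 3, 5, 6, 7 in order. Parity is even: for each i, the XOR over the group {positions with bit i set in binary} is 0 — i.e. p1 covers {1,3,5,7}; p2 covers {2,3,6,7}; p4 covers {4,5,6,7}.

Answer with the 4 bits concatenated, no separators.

s1 (pos 1,3,5,7): 1⊕1⊕0⊕1 = 1
s2 (pos 2,3,6,7): 0⊕1⊕0⊕1 = 0
s4 (pos 4,5,6,7): 1⊕0⊕0⊕1 = 0
Syndrome s4…s1 = 001 → error at position 1.
Flip position 1: 1011001 → 0011001
Read data bits from positions 3,5,6,7: 1001

1001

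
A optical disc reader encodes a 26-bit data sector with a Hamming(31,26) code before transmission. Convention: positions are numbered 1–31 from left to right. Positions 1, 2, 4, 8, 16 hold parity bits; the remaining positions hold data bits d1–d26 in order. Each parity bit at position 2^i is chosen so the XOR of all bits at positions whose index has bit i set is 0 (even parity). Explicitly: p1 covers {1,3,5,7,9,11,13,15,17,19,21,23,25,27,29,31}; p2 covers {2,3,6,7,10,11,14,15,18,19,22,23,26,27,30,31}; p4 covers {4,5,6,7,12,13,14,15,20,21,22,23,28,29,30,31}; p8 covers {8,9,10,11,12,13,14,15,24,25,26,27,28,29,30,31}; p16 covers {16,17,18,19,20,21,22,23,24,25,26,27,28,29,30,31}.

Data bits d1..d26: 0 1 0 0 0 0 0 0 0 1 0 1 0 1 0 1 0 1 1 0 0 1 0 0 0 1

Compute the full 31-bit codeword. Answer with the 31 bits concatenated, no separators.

Place data at non-parity positions: p1 p2 0 p4 1 0 0 p8 0 0 0 0 0 1 0 p16 1 0 1 0 1 0 1 1 0 0 1 0 0 0 1
p1 (pos 1,3,5,7,9,11,13,15,17,19,21,23,25,27,29,31): XOR of data positions = 0⊕1⊕0⊕0⊕0⊕0⊕0⊕1⊕1⊕1⊕1⊕0⊕1⊕0⊕1 = 1
p2 (pos 2,3,6,7,10,11,14,15,18,19,22,23,26,27,30,31): XOR of data positions = 0⊕0⊕0⊕0⊕0⊕1⊕0⊕0⊕1⊕0⊕1⊕0⊕1⊕0⊕1 = 1
p4 (pos 4,5,6,7,12,13,14,15,20,21,22,23,28,29,30,31): XOR of data positions = 1⊕0⊕0⊕0⊕0⊕1⊕0⊕0⊕1⊕0⊕1⊕0⊕0⊕0⊕1 = 1
p8 (pos 8,9,10,11,12,13,14,15,24,25,26,27,28,29,30,31): XOR of data positions = 0⊕0⊕0⊕0⊕0⊕1⊕0⊕1⊕0⊕0⊕1⊕0⊕0⊕0⊕1 = 0
p16 (pos 16,17,18,19,20,21,22,23,24,25,26,27,28,29,30,31): XOR of data positions = 1⊕0⊕1⊕0⊕1⊕0⊕1⊕1⊕0⊕0⊕1⊕0⊕0⊕0⊕1 = 1
Codeword: 1101100000000101101010110010001

1101100000000101101010110010001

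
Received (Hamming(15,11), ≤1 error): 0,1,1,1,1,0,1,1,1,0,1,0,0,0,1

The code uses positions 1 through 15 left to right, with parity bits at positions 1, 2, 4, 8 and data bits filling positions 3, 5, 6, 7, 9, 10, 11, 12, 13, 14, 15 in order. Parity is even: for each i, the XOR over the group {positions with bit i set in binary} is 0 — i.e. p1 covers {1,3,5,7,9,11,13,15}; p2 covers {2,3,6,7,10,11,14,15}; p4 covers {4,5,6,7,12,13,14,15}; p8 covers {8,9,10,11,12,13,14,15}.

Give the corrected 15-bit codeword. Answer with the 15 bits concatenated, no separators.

001110111010001

s1 (pos 1,3,5,7,9,11,13,15): 0⊕1⊕1⊕1⊕1⊕1⊕0⊕1 = 0
s2 (pos 2,3,6,7,10,11,14,15): 1⊕1⊕0⊕1⊕0⊕1⊕0⊕1 = 1
s4 (pos 4,5,6,7,12,13,14,15): 1⊕1⊕0⊕1⊕0⊕0⊕0⊕1 = 0
s8 (pos 8,9,10,11,12,13,14,15): 1⊕1⊕0⊕1⊕0⊕0⊕0⊕1 = 0
Syndrome s8…s1 = 0010 → error at position 2.
Flip position 2: 011110111010001 → 001110111010001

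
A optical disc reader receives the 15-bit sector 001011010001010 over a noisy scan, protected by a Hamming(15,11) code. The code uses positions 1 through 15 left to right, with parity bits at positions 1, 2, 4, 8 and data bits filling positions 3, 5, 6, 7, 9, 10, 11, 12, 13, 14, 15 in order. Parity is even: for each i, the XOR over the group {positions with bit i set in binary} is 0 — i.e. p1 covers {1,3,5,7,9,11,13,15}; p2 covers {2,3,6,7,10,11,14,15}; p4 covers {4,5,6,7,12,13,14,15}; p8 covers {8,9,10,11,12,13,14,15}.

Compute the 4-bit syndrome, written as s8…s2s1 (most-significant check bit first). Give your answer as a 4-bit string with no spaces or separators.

1010

s1 (pos 1,3,5,7,9,11,13,15): 0⊕1⊕1⊕0⊕0⊕0⊕0⊕0 = 0
s2 (pos 2,3,6,7,10,11,14,15): 0⊕1⊕1⊕0⊕0⊕0⊕1⊕0 = 1
s4 (pos 4,5,6,7,12,13,14,15): 0⊕1⊕1⊕0⊕1⊕0⊕1⊕0 = 0
s8 (pos 8,9,10,11,12,13,14,15): 1⊕0⊕0⊕0⊕1⊕0⊕1⊕0 = 1
Syndrome s8…s1 = 1010 → error at position 10.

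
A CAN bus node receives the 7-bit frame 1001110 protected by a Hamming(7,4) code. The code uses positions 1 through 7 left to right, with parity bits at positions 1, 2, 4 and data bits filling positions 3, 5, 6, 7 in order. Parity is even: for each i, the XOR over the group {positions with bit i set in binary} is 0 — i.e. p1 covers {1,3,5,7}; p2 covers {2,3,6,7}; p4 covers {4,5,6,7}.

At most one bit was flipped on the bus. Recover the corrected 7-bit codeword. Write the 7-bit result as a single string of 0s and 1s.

1001100

s1 (pos 1,3,5,7): 1⊕0⊕1⊕0 = 0
s2 (pos 2,3,6,7): 0⊕0⊕1⊕0 = 1
s4 (pos 4,5,6,7): 1⊕1⊕1⊕0 = 1
Syndrome s4…s1 = 110 → error at position 6.
Flip position 6: 1001110 → 1001100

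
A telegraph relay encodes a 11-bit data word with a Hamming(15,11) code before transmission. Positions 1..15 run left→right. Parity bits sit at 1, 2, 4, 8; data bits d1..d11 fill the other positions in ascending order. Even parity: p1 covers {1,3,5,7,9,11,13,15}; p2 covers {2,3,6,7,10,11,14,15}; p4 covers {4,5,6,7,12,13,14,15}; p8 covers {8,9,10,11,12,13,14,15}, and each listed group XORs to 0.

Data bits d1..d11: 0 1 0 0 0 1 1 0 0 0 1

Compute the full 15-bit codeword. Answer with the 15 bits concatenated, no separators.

Place data at non-parity positions: p1 p2 0 p4 1 0 0 p8 0 1 1 0 0 0 1
p1 (pos 1,3,5,7,9,11,13,15): XOR of data positions = 0⊕1⊕0⊕0⊕1⊕0⊕1 = 1
p2 (pos 2,3,6,7,10,11,14,15): XOR of data positions = 0⊕0⊕0⊕1⊕1⊕0⊕1 = 1
p4 (pos 4,5,6,7,12,13,14,15): XOR of data positions = 1⊕0⊕0⊕0⊕0⊕0⊕1 = 0
p8 (pos 8,9,10,11,12,13,14,15): XOR of data positions = 0⊕1⊕1⊕0⊕0⊕0⊕1 = 1
Codeword: 110010010110001

110010010110001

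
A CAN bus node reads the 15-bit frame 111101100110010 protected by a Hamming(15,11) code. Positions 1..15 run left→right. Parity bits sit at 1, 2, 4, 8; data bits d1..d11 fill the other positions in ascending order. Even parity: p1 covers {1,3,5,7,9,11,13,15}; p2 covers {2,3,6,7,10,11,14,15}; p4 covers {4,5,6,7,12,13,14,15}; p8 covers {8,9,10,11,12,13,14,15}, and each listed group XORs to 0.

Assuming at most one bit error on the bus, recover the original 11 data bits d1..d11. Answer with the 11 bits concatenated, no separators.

10110010010

s1 (pos 1,3,5,7,9,11,13,15): 1⊕1⊕0⊕1⊕0⊕1⊕0⊕0 = 0
s2 (pos 2,3,6,7,10,11,14,15): 1⊕1⊕1⊕1⊕1⊕1⊕1⊕0 = 1
s4 (pos 4,5,6,7,12,13,14,15): 1⊕0⊕1⊕1⊕0⊕0⊕1⊕0 = 0
s8 (pos 8,9,10,11,12,13,14,15): 0⊕0⊕1⊕1⊕0⊕0⊕1⊕0 = 1
Syndrome s8…s1 = 1010 → error at position 10.
Flip position 10: 111101100110010 → 111101100010010
Read data bits from positions 3,5,6,7,9,10,11,12,13,14,15: 10110010010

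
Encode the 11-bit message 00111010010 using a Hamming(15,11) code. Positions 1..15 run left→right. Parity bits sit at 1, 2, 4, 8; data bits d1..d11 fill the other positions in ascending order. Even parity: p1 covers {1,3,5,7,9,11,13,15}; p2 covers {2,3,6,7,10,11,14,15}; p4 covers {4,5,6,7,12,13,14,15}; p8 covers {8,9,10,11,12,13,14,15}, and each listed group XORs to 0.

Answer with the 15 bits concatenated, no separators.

100101111010010

Place data at non-parity positions: p1 p2 0 p4 0 1 1 p8 1 0 1 0 0 1 0
p1 (pos 1,3,5,7,9,11,13,15): XOR of data positions = 0⊕0⊕1⊕1⊕1⊕0⊕0 = 1
p2 (pos 2,3,6,7,10,11,14,15): XOR of data positions = 0⊕1⊕1⊕0⊕1⊕1⊕0 = 0
p4 (pos 4,5,6,7,12,13,14,15): XOR of data positions = 0⊕1⊕1⊕0⊕0⊕1⊕0 = 1
p8 (pos 8,9,10,11,12,13,14,15): XOR of data positions = 1⊕0⊕1⊕0⊕0⊕1⊕0 = 1
Codeword: 100101111010010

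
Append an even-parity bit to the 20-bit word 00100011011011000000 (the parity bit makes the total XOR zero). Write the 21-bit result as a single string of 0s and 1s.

XOR of the 20 data bits: 0⊕0⊕1⊕0⊕0⊕0⊕1⊕1⊕0⊕1⊕1⊕0⊕1⊕1⊕0⊕0⊕0⊕0⊕0⊕0 = 1
Parity bit = 1 (so all 21 bits XOR to 0).

001000110110110000001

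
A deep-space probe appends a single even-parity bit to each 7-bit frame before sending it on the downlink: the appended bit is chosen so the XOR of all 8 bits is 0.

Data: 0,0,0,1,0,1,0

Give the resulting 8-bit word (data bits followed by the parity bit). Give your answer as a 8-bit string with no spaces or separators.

XOR of the 7 data bits: 0⊕0⊕0⊕1⊕0⊕1⊕0 = 0
Parity bit = 0 (so all 8 bits XOR to 0).

00010100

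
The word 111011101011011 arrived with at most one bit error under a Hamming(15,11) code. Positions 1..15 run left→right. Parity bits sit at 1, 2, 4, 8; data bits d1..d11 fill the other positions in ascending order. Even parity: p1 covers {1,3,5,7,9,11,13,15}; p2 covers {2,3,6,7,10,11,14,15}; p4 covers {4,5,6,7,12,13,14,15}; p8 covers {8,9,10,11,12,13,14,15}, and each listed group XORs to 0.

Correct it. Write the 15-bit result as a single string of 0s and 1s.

s1 (pos 1,3,5,7,9,11,13,15): 1⊕1⊕1⊕1⊕1⊕1⊕0⊕1 = 1
s2 (pos 2,3,6,7,10,11,14,15): 1⊕1⊕1⊕1⊕0⊕1⊕1⊕1 = 1
s4 (pos 4,5,6,7,12,13,14,15): 0⊕1⊕1⊕1⊕1⊕0⊕1⊕1 = 0
s8 (pos 8,9,10,11,12,13,14,15): 0⊕1⊕0⊕1⊕1⊕0⊕1⊕1 = 1
Syndrome s8…s1 = 1011 → error at position 11.
Flip position 11: 111011101011011 → 111011101001011

111011101001011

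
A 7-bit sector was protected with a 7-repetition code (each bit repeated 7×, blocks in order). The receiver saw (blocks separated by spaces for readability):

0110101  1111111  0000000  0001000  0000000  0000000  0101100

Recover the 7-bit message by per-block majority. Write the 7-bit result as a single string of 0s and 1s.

Block 1 (0110101): 4 ones → 1
Block 2 (1111111): 7 ones → 1
Block 3 (0000000): 0 ones → 0
Block 4 (0001000): 1 one → 0
Block 5 (0000000): 0 ones → 0
Block 6 (0000000): 0 ones → 0
Block 7 (0101100): 3 ones → 0

1100000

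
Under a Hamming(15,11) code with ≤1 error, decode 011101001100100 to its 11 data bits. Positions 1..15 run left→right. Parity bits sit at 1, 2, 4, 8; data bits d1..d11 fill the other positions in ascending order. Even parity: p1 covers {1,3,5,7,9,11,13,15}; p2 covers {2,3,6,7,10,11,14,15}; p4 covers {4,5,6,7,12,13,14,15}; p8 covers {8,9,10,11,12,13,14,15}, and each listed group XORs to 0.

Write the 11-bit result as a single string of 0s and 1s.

s1 (pos 1,3,5,7,9,11,13,15): 0⊕1⊕0⊕0⊕1⊕0⊕1⊕0 = 1
s2 (pos 2,3,6,7,10,11,14,15): 1⊕1⊕1⊕0⊕1⊕0⊕0⊕0 = 0
s4 (pos 4,5,6,7,12,13,14,15): 1⊕0⊕1⊕0⊕0⊕1⊕0⊕0 = 1
s8 (pos 8,9,10,11,12,13,14,15): 0⊕1⊕1⊕0⊕0⊕1⊕0⊕0 = 1
Syndrome s8…s1 = 1101 → error at position 13.
Flip position 13: 011101001100100 → 011101001100000
Read data bits from positions 3,5,6,7,9,10,11,12,13,14,15: 10101100000

10101100000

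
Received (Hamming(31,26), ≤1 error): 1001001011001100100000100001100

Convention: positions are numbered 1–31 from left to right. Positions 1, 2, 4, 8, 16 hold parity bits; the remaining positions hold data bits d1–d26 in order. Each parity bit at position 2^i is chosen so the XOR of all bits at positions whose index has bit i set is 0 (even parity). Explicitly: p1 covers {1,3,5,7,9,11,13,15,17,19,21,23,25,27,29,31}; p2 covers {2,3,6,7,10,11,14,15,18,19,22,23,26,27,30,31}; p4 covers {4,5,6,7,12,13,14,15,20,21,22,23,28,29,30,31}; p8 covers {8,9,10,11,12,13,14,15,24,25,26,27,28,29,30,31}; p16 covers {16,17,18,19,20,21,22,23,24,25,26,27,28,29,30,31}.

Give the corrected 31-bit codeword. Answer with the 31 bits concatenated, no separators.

1001101011001100100000100001100

s1 (pos 1,3,5,7,9,11,13,15,17,19,21,23,25,27,29,31): 1⊕0⊕0⊕1⊕1⊕0⊕1⊕0⊕1⊕0⊕0⊕1⊕0⊕0⊕1⊕0 = 1
s2 (pos 2,3,6,7,10,11,14,15,18,19,22,23,26,27,30,31): 0⊕0⊕0⊕1⊕1⊕0⊕1⊕0⊕0⊕0⊕0⊕1⊕0⊕0⊕0⊕0 = 0
s4 (pos 4,5,6,7,12,13,14,15,20,21,22,23,28,29,30,31): 1⊕0⊕0⊕1⊕0⊕1⊕1⊕0⊕0⊕0⊕0⊕1⊕1⊕1⊕0⊕0 = 1
s8 (pos 8,9,10,11,12,13,14,15,24,25,26,27,28,29,30,31): 0⊕1⊕1⊕0⊕0⊕1⊕1⊕0⊕0⊕0⊕0⊕0⊕1⊕1⊕0⊕0 = 0
s16 (pos 16,17,18,19,20,21,22,23,24,25,26,27,28,29,30,31): 0⊕1⊕0⊕0⊕0⊕0⊕0⊕1⊕0⊕0⊕0⊕0⊕1⊕1⊕0⊕0 = 0
Syndrome s16…s1 = 00101 → error at position 5.
Flip position 5: 1001001011001100100000100001100 → 1001101011001100100000100001100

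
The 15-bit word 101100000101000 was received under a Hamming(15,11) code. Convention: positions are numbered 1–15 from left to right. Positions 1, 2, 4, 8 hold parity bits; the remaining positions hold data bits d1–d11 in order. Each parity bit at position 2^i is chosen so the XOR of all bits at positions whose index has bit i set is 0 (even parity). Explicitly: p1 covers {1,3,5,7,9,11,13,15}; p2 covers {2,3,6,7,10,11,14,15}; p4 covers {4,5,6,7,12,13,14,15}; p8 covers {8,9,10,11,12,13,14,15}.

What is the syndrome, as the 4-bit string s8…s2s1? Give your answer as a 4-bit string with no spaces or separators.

s1 (pos 1,3,5,7,9,11,13,15): 1⊕1⊕0⊕0⊕0⊕0⊕0⊕0 = 0
s2 (pos 2,3,6,7,10,11,14,15): 0⊕1⊕0⊕0⊕1⊕0⊕0⊕0 = 0
s4 (pos 4,5,6,7,12,13,14,15): 1⊕0⊕0⊕0⊕1⊕0⊕0⊕0 = 0
s8 (pos 8,9,10,11,12,13,14,15): 0⊕0⊕1⊕0⊕1⊕0⊕0⊕0 = 0
Syndrome s8…s1 = 0000 → no error.

0000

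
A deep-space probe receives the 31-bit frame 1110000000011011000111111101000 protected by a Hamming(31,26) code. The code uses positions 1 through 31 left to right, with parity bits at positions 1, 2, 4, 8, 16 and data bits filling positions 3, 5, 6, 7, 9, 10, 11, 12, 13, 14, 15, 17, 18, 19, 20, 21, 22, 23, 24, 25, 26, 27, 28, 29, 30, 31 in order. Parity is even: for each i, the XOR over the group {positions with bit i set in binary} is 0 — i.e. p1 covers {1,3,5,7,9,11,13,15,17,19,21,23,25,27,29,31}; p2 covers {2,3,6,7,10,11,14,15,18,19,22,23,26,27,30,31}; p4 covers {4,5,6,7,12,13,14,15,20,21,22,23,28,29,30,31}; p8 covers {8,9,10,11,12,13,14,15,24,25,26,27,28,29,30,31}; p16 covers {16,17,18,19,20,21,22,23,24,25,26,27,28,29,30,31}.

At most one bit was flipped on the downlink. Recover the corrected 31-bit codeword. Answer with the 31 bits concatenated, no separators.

1110000000011011000111110101000

s1 (pos 1,3,5,7,9,11,13,15,17,19,21,23,25,27,29,31): 1⊕1⊕0⊕0⊕0⊕0⊕1⊕1⊕0⊕0⊕1⊕1⊕1⊕0⊕0⊕0 = 1
s2 (pos 2,3,6,7,10,11,14,15,18,19,22,23,26,27,30,31): 1⊕1⊕0⊕0⊕0⊕0⊕0⊕1⊕0⊕0⊕1⊕1⊕1⊕0⊕0⊕0 = 0
s4 (pos 4,5,6,7,12,13,14,15,20,21,22,23,28,29,30,31): 0⊕0⊕0⊕0⊕1⊕1⊕0⊕1⊕1⊕1⊕1⊕1⊕1⊕0⊕0⊕0 = 0
s8 (pos 8,9,10,11,12,13,14,15,24,25,26,27,28,29,30,31): 0⊕0⊕0⊕0⊕1⊕1⊕0⊕1⊕1⊕1⊕1⊕0⊕1⊕0⊕0⊕0 = 1
s16 (pos 16,17,18,19,20,21,22,23,24,25,26,27,28,29,30,31): 1⊕0⊕0⊕0⊕1⊕1⊕1⊕1⊕1⊕1⊕1⊕0⊕1⊕0⊕0⊕0 = 1
Syndrome s16…s1 = 11001 → error at position 25.
Flip position 25: 1110000000011011000111111101000 → 1110000000011011000111110101000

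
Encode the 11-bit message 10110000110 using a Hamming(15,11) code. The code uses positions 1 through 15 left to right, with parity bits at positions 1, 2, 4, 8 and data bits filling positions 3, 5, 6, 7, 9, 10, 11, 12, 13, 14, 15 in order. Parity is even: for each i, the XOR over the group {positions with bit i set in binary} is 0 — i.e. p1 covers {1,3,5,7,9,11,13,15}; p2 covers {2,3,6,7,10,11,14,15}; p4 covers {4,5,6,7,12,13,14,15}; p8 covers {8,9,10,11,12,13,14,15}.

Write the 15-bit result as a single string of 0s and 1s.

101001100000110

Place data at non-parity positions: p1 p2 1 p4 0 1 1 p8 0 0 0 0 1 1 0
p1 (pos 1,3,5,7,9,11,13,15): XOR of data positions = 1⊕0⊕1⊕0⊕0⊕1⊕0 = 1
p2 (pos 2,3,6,7,10,11,14,15): XOR of data positions = 1⊕1⊕1⊕0⊕0⊕1⊕0 = 0
p4 (pos 4,5,6,7,12,13,14,15): XOR of data positions = 0⊕1⊕1⊕0⊕1⊕1⊕0 = 0
p8 (pos 8,9,10,11,12,13,14,15): XOR of data positions = 0⊕0⊕0⊕0⊕1⊕1⊕0 = 0
Codeword: 101001100000110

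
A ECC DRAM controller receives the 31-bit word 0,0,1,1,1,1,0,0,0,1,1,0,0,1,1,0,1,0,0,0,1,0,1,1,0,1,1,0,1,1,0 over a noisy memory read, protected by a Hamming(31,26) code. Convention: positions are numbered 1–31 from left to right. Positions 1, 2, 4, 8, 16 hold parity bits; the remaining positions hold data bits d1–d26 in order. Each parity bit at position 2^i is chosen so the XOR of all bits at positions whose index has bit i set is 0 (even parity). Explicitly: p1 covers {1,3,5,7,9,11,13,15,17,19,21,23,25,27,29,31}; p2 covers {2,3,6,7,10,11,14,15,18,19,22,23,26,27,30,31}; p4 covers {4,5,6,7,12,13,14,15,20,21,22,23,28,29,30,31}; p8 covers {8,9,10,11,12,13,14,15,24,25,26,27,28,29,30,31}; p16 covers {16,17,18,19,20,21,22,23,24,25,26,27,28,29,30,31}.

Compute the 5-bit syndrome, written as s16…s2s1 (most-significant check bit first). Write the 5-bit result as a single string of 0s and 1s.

01101

s1 (pos 1,3,5,7,9,11,13,15,17,19,21,23,25,27,29,31): 0⊕1⊕1⊕0⊕0⊕1⊕0⊕1⊕1⊕0⊕1⊕1⊕0⊕1⊕1⊕0 = 1
s2 (pos 2,3,6,7,10,11,14,15,18,19,22,23,26,27,30,31): 0⊕1⊕1⊕0⊕1⊕1⊕1⊕1⊕0⊕0⊕0⊕1⊕1⊕1⊕1⊕0 = 0
s4 (pos 4,5,6,7,12,13,14,15,20,21,22,23,28,29,30,31): 1⊕1⊕1⊕0⊕0⊕0⊕1⊕1⊕0⊕1⊕0⊕1⊕0⊕1⊕1⊕0 = 1
s8 (pos 8,9,10,11,12,13,14,15,24,25,26,27,28,29,30,31): 0⊕0⊕1⊕1⊕0⊕0⊕1⊕1⊕1⊕0⊕1⊕1⊕0⊕1⊕1⊕0 = 1
s16 (pos 16,17,18,19,20,21,22,23,24,25,26,27,28,29,30,31): 0⊕1⊕0⊕0⊕0⊕1⊕0⊕1⊕1⊕0⊕1⊕1⊕0⊕1⊕1⊕0 = 0
Syndrome s16…s1 = 01101 → error at position 13.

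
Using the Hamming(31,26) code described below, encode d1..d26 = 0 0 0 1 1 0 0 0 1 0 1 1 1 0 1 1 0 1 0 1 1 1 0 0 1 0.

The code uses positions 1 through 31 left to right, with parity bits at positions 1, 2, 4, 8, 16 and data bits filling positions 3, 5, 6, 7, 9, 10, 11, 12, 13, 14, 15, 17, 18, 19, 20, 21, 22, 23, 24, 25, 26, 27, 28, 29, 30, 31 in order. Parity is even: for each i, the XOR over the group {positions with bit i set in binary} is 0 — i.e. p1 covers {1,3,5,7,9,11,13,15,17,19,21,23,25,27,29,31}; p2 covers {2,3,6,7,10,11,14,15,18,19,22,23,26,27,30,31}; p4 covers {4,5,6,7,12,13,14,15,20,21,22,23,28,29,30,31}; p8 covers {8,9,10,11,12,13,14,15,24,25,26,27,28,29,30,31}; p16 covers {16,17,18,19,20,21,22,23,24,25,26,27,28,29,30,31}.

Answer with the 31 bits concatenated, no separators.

1101001110001011110110101110010

Place data at non-parity positions: p1 p2 0 p4 0 0 1 p8 1 0 0 0 1 0 1 p16 1 1 0 1 1 0 1 0 1 1 1 0 0 1 0
p1 (pos 1,3,5,7,9,11,13,15,17,19,21,23,25,27,29,31): XOR of data positions = 0⊕0⊕1⊕1⊕0⊕1⊕1⊕1⊕0⊕1⊕1⊕1⊕1⊕0⊕0 = 1
p2 (pos 2,3,6,7,10,11,14,15,18,19,22,23,26,27,30,31): XOR of data positions = 0⊕0⊕1⊕0⊕0⊕0⊕1⊕1⊕0⊕0⊕1⊕1⊕1⊕1⊕0 = 1
p4 (pos 4,5,6,7,12,13,14,15,20,21,22,23,28,29,30,31): XOR of data positions = 0⊕0⊕1⊕0⊕1⊕0⊕1⊕1⊕1⊕0⊕1⊕0⊕0⊕1⊕0 = 1
p8 (pos 8,9,10,11,12,13,14,15,24,25,26,27,28,29,30,31): XOR of data positions = 1⊕0⊕0⊕0⊕1⊕0⊕1⊕0⊕1⊕1⊕1⊕0⊕0⊕1⊕0 = 1
p16 (pos 16,17,18,19,20,21,22,23,24,25,26,27,28,29,30,31): XOR of data positions = 1⊕1⊕0⊕1⊕1⊕0⊕1⊕0⊕1⊕1⊕1⊕0⊕0⊕1⊕0 = 1
Codeword: 1101001110001011110110101110010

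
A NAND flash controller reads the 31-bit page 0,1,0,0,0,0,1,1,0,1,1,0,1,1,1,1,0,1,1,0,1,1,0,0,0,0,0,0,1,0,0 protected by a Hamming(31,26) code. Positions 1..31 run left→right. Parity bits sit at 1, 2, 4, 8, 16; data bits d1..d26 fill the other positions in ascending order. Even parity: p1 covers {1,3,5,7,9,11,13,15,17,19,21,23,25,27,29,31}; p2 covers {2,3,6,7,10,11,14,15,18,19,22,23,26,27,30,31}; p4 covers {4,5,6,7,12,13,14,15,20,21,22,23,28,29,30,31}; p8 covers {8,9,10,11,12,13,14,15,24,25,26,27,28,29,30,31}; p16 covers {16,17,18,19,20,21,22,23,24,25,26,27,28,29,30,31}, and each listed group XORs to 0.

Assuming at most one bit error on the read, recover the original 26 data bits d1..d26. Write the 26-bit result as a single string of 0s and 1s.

s1 (pos 1,3,5,7,9,11,13,15,17,19,21,23,25,27,29,31): 0⊕0⊕0⊕1⊕0⊕1⊕1⊕1⊕0⊕1⊕1⊕0⊕0⊕0⊕1⊕0 = 1
s2 (pos 2,3,6,7,10,11,14,15,18,19,22,23,26,27,30,31): 1⊕0⊕0⊕1⊕1⊕1⊕1⊕1⊕1⊕1⊕1⊕0⊕0⊕0⊕0⊕0 = 1
s4 (pos 4,5,6,7,12,13,14,15,20,21,22,23,28,29,30,31): 0⊕0⊕0⊕1⊕0⊕1⊕1⊕1⊕0⊕1⊕1⊕0⊕0⊕1⊕0⊕0 = 1
s8 (pos 8,9,10,11,12,13,14,15,24,25,26,27,28,29,30,31): 1⊕0⊕1⊕1⊕0⊕1⊕1⊕1⊕0⊕0⊕0⊕0⊕0⊕1⊕0⊕0 = 1
s16 (pos 16,17,18,19,20,21,22,23,24,25,26,27,28,29,30,31): 1⊕0⊕1⊕1⊕0⊕1⊕1⊕0⊕0⊕0⊕0⊕0⊕0⊕1⊕0⊕0 = 0
Syndrome s16…s1 = 01111 → error at position 15.
Flip position 15: 0100001101101111011011000000100 → 0100001101101101011011000000100
Read data bits from positions 3,5,6,7,9,10,11,12,13,14,15,17,18,19,20,21,22,23,24,25,26,27,28,29,30,31: 00010110110011011000000100

00010110110011011000000100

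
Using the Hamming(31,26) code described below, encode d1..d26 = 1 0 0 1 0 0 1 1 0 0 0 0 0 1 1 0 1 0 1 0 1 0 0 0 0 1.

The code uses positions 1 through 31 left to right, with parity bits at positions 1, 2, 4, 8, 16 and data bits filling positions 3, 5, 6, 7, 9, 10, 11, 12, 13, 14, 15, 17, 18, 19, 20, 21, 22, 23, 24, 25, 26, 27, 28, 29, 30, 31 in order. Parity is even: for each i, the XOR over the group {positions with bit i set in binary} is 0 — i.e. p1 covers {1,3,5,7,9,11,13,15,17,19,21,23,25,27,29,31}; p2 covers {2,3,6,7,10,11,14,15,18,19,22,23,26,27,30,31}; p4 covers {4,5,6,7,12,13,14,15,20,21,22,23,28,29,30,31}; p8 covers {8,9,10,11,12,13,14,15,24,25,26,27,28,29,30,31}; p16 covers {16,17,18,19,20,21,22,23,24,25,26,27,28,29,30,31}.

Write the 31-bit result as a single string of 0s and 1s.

Place data at non-parity positions: p1 p2 1 p4 0 0 1 p8 0 0 1 1 0 0 0 p16 0 0 1 1 0 1 0 1 0 1 0 0 0 0 1
p1 (pos 1,3,5,7,9,11,13,15,17,19,21,23,25,27,29,31): XOR of data positions = 1⊕0⊕1⊕0⊕1⊕0⊕0⊕0⊕1⊕0⊕0⊕0⊕0⊕0⊕1 = 1
p2 (pos 2,3,6,7,10,11,14,15,18,19,22,23,26,27,30,31): XOR of data positions = 1⊕0⊕1⊕0⊕1⊕0⊕0⊕0⊕1⊕1⊕0⊕1⊕0⊕0⊕1 = 1
p4 (pos 4,5,6,7,12,13,14,15,20,21,22,23,28,29,30,31): XOR of data positions = 0⊕0⊕1⊕1⊕0⊕0⊕0⊕1⊕0⊕1⊕0⊕0⊕0⊕0⊕1 = 1
p8 (pos 8,9,10,11,12,13,14,15,24,25,26,27,28,29,30,31): XOR of data positions = 0⊕0⊕1⊕1⊕0⊕0⊕0⊕1⊕0⊕1⊕0⊕0⊕0⊕0⊕1 = 1
p16 (pos 16,17,18,19,20,21,22,23,24,25,26,27,28,29,30,31): XOR of data positions = 0⊕0⊕1⊕1⊕0⊕1⊕0⊕1⊕0⊕1⊕0⊕0⊕0⊕0⊕1 = 0
Codeword: 1111001100110000001101010100001

1111001100110000001101010100001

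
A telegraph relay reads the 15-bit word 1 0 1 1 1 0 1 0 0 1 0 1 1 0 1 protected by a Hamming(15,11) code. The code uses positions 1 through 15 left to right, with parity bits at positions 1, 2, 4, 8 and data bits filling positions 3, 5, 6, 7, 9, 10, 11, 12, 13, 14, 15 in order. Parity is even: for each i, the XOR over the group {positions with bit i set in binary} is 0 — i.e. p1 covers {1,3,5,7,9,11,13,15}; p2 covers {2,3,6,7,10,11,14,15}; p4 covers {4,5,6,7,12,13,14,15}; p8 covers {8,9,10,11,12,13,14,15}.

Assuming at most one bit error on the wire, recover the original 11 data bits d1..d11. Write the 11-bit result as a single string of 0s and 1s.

s1 (pos 1,3,5,7,9,11,13,15): 1⊕1⊕1⊕1⊕0⊕0⊕1⊕1 = 0
s2 (pos 2,3,6,7,10,11,14,15): 0⊕1⊕0⊕1⊕1⊕0⊕0⊕1 = 0
s4 (pos 4,5,6,7,12,13,14,15): 1⊕1⊕0⊕1⊕1⊕1⊕0⊕1 = 0
s8 (pos 8,9,10,11,12,13,14,15): 0⊕0⊕1⊕0⊕1⊕1⊕0⊕1 = 0
Syndrome s8…s1 = 0000 → no error.
Read data bits from positions 3,5,6,7,9,10,11,12,13,14,15: 11010101101

11010101101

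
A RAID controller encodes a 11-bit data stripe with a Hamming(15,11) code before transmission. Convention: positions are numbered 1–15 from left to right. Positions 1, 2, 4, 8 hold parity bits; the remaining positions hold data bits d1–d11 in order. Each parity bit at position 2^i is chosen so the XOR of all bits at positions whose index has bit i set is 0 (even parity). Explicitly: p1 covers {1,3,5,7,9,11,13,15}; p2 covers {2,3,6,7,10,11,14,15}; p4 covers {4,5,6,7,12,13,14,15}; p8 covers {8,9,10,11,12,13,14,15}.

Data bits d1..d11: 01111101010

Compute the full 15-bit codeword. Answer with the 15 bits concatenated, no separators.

100111101101010

Place data at non-parity positions: p1 p2 0 p4 1 1 1 p8 1 1 0 1 0 1 0
p1 (pos 1,3,5,7,9,11,13,15): XOR of data positions = 0⊕1⊕1⊕1⊕0⊕0⊕0 = 1
p2 (pos 2,3,6,7,10,11,14,15): XOR of data positions = 0⊕1⊕1⊕1⊕0⊕1⊕0 = 0
p4 (pos 4,5,6,7,12,13,14,15): XOR of data positions = 1⊕1⊕1⊕1⊕0⊕1⊕0 = 1
p8 (pos 8,9,10,11,12,13,14,15): XOR of data positions = 1⊕1⊕0⊕1⊕0⊕1⊕0 = 0
Codeword: 100111101101010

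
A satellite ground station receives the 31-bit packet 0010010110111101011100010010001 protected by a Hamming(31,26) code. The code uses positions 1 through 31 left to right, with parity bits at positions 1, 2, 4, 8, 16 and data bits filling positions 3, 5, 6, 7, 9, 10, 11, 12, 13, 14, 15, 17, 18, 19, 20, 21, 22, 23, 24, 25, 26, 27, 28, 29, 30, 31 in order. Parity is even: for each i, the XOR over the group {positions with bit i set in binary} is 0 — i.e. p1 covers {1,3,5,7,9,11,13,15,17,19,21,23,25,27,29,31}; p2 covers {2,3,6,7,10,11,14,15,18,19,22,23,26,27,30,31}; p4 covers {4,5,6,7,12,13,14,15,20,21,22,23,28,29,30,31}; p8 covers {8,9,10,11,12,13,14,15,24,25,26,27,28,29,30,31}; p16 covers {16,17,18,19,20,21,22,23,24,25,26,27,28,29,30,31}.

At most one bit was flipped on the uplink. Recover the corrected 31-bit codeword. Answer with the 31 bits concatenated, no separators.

0010010110111101011100011010001

s1 (pos 1,3,5,7,9,11,13,15,17,19,21,23,25,27,29,31): 0⊕1⊕0⊕0⊕1⊕1⊕1⊕0⊕0⊕1⊕0⊕0⊕0⊕1⊕0⊕1 = 1
s2 (pos 2,3,6,7,10,11,14,15,18,19,22,23,26,27,30,31): 0⊕1⊕1⊕0⊕0⊕1⊕1⊕0⊕1⊕1⊕0⊕0⊕0⊕1⊕0⊕1 = 0
s4 (pos 4,5,6,7,12,13,14,15,20,21,22,23,28,29,30,31): 0⊕0⊕1⊕0⊕1⊕1⊕1⊕0⊕1⊕0⊕0⊕0⊕0⊕0⊕0⊕1 = 0
s8 (pos 8,9,10,11,12,13,14,15,24,25,26,27,28,29,30,31): 1⊕1⊕0⊕1⊕1⊕1⊕1⊕0⊕1⊕0⊕0⊕1⊕0⊕0⊕0⊕1 = 1
s16 (pos 16,17,18,19,20,21,22,23,24,25,26,27,28,29,30,31): 1⊕0⊕1⊕1⊕1⊕0⊕0⊕0⊕1⊕0⊕0⊕1⊕0⊕0⊕0⊕1 = 1
Syndrome s16…s1 = 11001 → error at position 25.
Flip position 25: 0010010110111101011100010010001 → 0010010110111101011100011010001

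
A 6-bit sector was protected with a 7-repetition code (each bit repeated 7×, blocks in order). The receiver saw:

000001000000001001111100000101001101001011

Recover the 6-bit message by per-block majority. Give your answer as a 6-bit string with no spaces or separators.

Block 1 (0000010): 1 one → 0
Block 2 (0000000): 0 ones → 0
Block 3 (1001111): 5 ones → 1
Block 4 (1000001): 2 ones → 0
Block 5 (0100110): 3 ones → 0
Block 6 (1001011): 4 ones → 1

001001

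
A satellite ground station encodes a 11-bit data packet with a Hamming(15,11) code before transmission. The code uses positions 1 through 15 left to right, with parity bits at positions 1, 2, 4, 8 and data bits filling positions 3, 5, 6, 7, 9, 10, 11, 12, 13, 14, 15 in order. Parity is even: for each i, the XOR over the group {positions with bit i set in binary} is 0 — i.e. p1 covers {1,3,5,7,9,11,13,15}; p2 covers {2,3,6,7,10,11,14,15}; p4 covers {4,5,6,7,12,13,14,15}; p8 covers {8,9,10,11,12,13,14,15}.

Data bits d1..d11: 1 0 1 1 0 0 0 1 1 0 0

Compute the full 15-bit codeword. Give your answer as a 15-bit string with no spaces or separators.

111001100001100

Place data at non-parity positions: p1 p2 1 p4 0 1 1 p8 0 0 0 1 1 0 0
p1 (pos 1,3,5,7,9,11,13,15): XOR of data positions = 1⊕0⊕1⊕0⊕0⊕1⊕0 = 1
p2 (pos 2,3,6,7,10,11,14,15): XOR of data positions = 1⊕1⊕1⊕0⊕0⊕0⊕0 = 1
p4 (pos 4,5,6,7,12,13,14,15): XOR of data positions = 0⊕1⊕1⊕1⊕1⊕0⊕0 = 0
p8 (pos 8,9,10,11,12,13,14,15): XOR of data positions = 0⊕0⊕0⊕1⊕1⊕0⊕0 = 0
Codeword: 111001100001100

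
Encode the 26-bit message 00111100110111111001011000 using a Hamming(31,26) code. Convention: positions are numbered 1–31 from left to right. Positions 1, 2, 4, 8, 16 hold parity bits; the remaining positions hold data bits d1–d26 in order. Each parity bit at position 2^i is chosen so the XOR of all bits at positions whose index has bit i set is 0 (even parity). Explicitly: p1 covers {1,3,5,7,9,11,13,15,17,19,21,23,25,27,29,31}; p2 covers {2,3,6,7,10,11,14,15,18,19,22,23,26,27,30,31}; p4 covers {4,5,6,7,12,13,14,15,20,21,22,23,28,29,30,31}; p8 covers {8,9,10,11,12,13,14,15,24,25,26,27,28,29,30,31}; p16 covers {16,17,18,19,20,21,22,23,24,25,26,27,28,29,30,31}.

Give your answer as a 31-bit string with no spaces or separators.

0000011111001101111111001011000

Place data at non-parity positions: p1 p2 0 p4 0 1 1 p8 1 1 0 0 1 1 0 p16 1 1 1 1 1 1 0 0 1 0 1 1 0 0 0
p1 (pos 1,3,5,7,9,11,13,15,17,19,21,23,25,27,29,31): XOR of data positions = 0⊕0⊕1⊕1⊕0⊕1⊕0⊕1⊕1⊕1⊕0⊕1⊕1⊕0⊕0 = 0
p2 (pos 2,3,6,7,10,11,14,15,18,19,22,23,26,27,30,31): XOR of data positions = 0⊕1⊕1⊕1⊕0⊕1⊕0⊕1⊕1⊕1⊕0⊕0⊕1⊕0⊕0 = 0
p4 (pos 4,5,6,7,12,13,14,15,20,21,22,23,28,29,30,31): XOR of data positions = 0⊕1⊕1⊕0⊕1⊕1⊕0⊕1⊕1⊕1⊕0⊕1⊕0⊕0⊕0 = 0
p8 (pos 8,9,10,11,12,13,14,15,24,25,26,27,28,29,30,31): XOR of data positions = 1⊕1⊕0⊕0⊕1⊕1⊕0⊕0⊕1⊕0⊕1⊕1⊕0⊕0⊕0 = 1
p16 (pos 16,17,18,19,20,21,22,23,24,25,26,27,28,29,30,31): XOR of data positions = 1⊕1⊕1⊕1⊕1⊕1⊕0⊕0⊕1⊕0⊕1⊕1⊕0⊕0⊕0 = 1
Codeword: 0000011111001101111111001011000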